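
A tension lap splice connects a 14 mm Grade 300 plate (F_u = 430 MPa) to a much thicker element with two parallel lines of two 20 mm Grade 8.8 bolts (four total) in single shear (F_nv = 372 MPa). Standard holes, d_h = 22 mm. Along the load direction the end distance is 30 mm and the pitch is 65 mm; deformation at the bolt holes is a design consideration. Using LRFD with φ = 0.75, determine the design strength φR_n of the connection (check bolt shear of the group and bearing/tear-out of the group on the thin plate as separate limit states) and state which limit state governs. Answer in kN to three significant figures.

Bolt shear: A_b = π·20²/4 = 314.2 mm²; R_n = 372 × 314.2 × 4 × 1 / 1000 = 467.5 kN → 0.75 × 467.5 = 351 kN.
Bearing (1.2 l_c t F_u ≤ 2.4 d t F_u): upper limit = 2.4·20·14·430 / 1000 = 289 kN.
  Edge l_c = 30 − 22/2 = 19 → r_n = 137.3 kN; interior l_c = 65 − 22 = 43 → r_n = 289 kN.
  R_n,bearing = 2·137.3 + 2·289 = 852.4 kN → 0.75 × 852.4 = 639 kN.
Bolt shear governs: 351 kN.

351 kN (bolt shear governs)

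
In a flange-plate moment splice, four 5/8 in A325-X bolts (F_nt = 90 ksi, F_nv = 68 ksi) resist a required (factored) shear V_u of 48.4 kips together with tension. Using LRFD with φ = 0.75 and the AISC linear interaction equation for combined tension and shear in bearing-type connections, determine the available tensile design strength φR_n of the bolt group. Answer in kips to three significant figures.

A_b = π·0.625²/4 = 0.3068 in²; f_rv = 48.4 / (4 × 0.3068) = 39.44 ksi.
F'_nt = 1.3 F_nt − (F_nt / φF_nv) f_rv = 1.3·90 − (90/(0.75·68))·39.44 = 47.4 ksi, capped at F_nt → F'_nt = 47.4 ksi.
R_n = F'_nt · A_b · n = 47.4 × 0.3068 × 4 = 58.17 kips.
Design strength φR_n = 0.75 × 58.17 = 43.6 kips.

43.6 kips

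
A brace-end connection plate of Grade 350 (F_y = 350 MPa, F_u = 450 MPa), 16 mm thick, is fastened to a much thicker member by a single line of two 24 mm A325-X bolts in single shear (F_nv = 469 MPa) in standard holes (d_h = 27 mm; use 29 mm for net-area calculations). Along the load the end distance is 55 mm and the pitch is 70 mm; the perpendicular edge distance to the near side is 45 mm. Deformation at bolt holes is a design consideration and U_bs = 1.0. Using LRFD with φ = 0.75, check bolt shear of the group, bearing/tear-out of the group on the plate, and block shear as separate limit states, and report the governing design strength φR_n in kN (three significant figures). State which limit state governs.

Bolt shear: A_b = π·24²/4 = 452.4 mm²; R_n = 469 × 452.4 × 2 × 1 / 1000 = 424.3 kN → 0.75 × 424.3 = 318 kN.
Bearing: edge l_c = 41.5, r_n = 358.6 kN; interior l_c = 43, r_n = 371.5 kN; R_n = 358.6 + 1·371.5 = 730.1 kN → 548 kN.
Block shear: A_gv = 2000, A_nv = 1304, A_nt = 488 mm²; R_n = min(0.6F_uA_nv, 0.6F_yA_gv) + U_bs·F_u·A_nt = 571.7 kN → 429 kN.
Bolt shear governs: 318 kN.

318 kN (bolt shear governs)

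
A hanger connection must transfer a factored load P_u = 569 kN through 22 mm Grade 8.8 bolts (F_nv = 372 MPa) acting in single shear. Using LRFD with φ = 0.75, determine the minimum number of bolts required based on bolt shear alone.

6 bolts

A_b = π·22²/4 = 380.1 mm².
Per-bolt design strength φR_n = 0.75 × 372 × 380.1 × 1 / 1000 = 106.1 kN.
n ≥ 569 / 106.1 = 5.365 → use 6 bolts.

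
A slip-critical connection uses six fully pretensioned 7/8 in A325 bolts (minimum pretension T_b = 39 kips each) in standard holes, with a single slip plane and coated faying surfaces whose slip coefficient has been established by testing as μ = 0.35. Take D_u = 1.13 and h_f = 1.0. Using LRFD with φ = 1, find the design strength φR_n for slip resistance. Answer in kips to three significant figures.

R_n = μ · D_u · h_f · T_b · n_s · n_b = 0.35 × 1.13 × 1.0 × 39 × 1 × 6 = 92.55 kips.
Design strength φR_n = 1 × 92.55 = 92.5 kips.

92.5 kips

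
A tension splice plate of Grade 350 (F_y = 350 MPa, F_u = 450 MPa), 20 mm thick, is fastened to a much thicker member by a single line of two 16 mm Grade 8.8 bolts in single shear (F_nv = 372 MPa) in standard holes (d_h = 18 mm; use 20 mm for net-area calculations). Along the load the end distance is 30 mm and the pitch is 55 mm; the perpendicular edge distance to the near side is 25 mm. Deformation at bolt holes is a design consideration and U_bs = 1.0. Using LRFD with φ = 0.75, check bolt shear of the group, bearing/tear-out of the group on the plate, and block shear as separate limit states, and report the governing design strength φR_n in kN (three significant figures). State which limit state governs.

Bolt shear: A_b = π·16²/4 = 201.1 mm²; R_n = 372 × 201.1 × 2 × 1 / 1000 = 149.6 kN → 0.75 × 149.6 = 112 kN.
Bearing: edge l_c = 21, r_n = 226.8 kN; interior l_c = 37, r_n = 345.6 kN; R_n = 226.8 + 1·345.6 = 572.4 kN → 429 kN.
Block shear: A_gv = 1700, A_nv = 1100, A_nt = 300 mm²; R_n = min(0.6F_uA_nv, 0.6F_yA_gv) + U_bs·F_u·A_nt = 432 kN → 324 kN.
Bolt shear governs: 112 kN.

112 kN (bolt shear governs)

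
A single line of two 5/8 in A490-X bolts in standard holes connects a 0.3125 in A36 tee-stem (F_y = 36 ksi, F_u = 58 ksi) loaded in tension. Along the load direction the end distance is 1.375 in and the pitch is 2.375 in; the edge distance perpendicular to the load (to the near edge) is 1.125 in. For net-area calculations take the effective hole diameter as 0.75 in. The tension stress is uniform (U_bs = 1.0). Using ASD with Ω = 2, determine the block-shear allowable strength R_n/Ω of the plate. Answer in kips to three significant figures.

Shear plane L_v = 1.375 + 1·2.375 = 3.75 in; A_gv = 3.75 × 0.3125 = 1.172 in².
A_nv = (3.75 − 1.5·0.75) × 0.3125 = 0.8203 in².
A_nt = (1.125 − 0.5·0.75) × 0.3125 = 0.2344 in².
0.6 F_u A_nv = 28.55 kips; 0.6 F_y A_gv = 25.31 kips → shear yielding governs the shear term.
R_n = 25.31 + 1.0 × 58 × 0.2344 = 38.91 kips.
Allowable strength R_n/Ω = 38.91 / 2 = 19.5 kips.

19.5 kips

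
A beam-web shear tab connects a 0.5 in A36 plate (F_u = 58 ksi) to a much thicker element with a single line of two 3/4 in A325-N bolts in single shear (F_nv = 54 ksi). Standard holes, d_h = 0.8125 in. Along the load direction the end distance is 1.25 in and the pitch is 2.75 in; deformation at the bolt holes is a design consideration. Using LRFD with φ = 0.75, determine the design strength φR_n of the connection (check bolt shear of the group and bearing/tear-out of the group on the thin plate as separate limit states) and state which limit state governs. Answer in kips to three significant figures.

Bolt shear: A_b = π·0.75²/4 = 0.4418 in²; R_n = 54 × 0.4418 × 2 × 1 = 47.71 kips → 0.75 × 47.71 = 35.8 kips.
Bearing (1.2 l_c t F_u ≤ 2.4 d t F_u): upper limit = 2.4·0.75·0.5·58 = 52.2 kips.
  Edge l_c = 1.25 − 0.8125/2 = 0.8438 → r_n = 29.36 kips; interior l_c = 2.75 − 0.8125 = 1.938 → r_n = 52.2 kips.
  R_n,bearing = 1·29.36 + 1·52.2 = 81.56 kips → 0.75 × 81.56 = 61.2 kips.
Bolt shear governs: 35.8 kips.

35.8 kips (bolt shear governs)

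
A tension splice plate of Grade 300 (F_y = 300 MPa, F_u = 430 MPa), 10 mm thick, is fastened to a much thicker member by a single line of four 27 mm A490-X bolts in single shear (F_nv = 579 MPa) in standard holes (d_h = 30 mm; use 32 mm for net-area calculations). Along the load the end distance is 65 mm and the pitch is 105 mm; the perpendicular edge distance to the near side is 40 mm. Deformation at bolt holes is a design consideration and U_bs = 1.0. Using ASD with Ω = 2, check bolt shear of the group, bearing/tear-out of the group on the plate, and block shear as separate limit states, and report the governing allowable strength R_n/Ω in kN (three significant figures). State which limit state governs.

Bolt shear: A_b = π·27²/4 = 572.6 mm²; R_n = 579 × 572.6 × 4 × 1 / 1000 = 1326 kN → 1326 / 2 = 663 kN.
Bearing: edge l_c = 50, r_n = 258 kN; interior l_c = 75, r_n = 278.6 kN; R_n = 258 + 3·278.6 = 1094 kN → 547 kN.
Block shear: A_gv = 3800, A_nv = 2680, A_nt = 240 mm²; R_n = min(0.6F_uA_nv, 0.6F_yA_gv) + U_bs·F_u·A_nt = 787.2 kN → 394 kN.
Block shear governs: 394 kN.

394 kN (block shear governs)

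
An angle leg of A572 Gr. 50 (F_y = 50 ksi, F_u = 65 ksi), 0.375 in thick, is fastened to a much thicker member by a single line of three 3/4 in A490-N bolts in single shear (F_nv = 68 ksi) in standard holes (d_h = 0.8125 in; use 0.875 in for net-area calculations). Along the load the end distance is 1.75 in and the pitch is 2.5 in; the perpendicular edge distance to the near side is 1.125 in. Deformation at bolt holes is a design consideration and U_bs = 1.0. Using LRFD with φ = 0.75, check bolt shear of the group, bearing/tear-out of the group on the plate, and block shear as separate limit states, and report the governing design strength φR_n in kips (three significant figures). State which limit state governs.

62.6 kips (block shear governs)

Bolt shear: A_b = π·0.75²/4 = 0.4418 in²; R_n = 68 × 0.4418 × 3 × 1 = 90.12 kips → 0.75 × 90.12 = 67.6 kips.
Bearing: edge l_c = 1.344, r_n = 39.3 kips; interior l_c = 1.688, r_n = 43.87 kips; R_n = 39.3 + 2·43.87 = 127.1 kips → 95.3 kips.
Block shear: A_gv = 2.531, A_nv = 1.711, A_nt = 0.2578 in²; R_n = min(0.6F_uA_nv, 0.6F_yA_gv) + U_bs·F_u·A_nt = 83.48 kips → 62.6 kips.
Block shear governs: 62.6 kips.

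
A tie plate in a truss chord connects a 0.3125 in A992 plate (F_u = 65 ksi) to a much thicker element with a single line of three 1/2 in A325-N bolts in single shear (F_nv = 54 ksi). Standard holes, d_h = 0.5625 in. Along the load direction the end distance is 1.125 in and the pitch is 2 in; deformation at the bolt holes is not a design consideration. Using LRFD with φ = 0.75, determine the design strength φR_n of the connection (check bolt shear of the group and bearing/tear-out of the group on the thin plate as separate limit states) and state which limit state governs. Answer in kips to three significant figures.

23.9 kips (bolt shear governs)

Bolt shear: A_b = π·0.5²/4 = 0.1963 in²; R_n = 54 × 0.1963 × 3 × 1 = 31.81 kips → 0.75 × 31.81 = 23.9 kips.
Bearing (1.5 l_c t F_u ≤ 3.0 d t F_u): upper limit = 3.0·0.5·0.3125·65 = 30.47 kips.
  Edge l_c = 1.125 − 0.5625/2 = 0.8438 → r_n = 25.71 kips; interior l_c = 2 − 0.5625 = 1.438 → r_n = 30.47 kips.
  R_n,bearing = 1·25.71 + 2·30.47 = 86.65 kips → 0.75 × 86.65 = 65 kips.
Bolt shear governs: 23.9 kips.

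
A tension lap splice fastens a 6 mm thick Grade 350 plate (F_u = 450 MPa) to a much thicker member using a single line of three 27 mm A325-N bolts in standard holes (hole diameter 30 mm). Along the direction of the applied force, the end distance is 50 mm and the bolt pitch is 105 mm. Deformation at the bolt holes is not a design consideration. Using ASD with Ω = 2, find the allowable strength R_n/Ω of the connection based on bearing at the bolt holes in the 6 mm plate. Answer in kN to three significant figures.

290 kN

Per bolt r_n = 1.5 l_c t F_u ≤ 3.0 d t F_u; upper limit = 3.0 × 27 × 6 × 450 / 1000 = 218.7 kN.
Edge bolt: l_c = 50 − 30/2 = 35 mm → 1.5 × 35 × 6 × 450 / 1000 = 141.8 → r_n = 141.8 kN.
Interior bolts: l_c = 105 − 30 = 75 mm → 1.5 × 75 × 6 × 450 / 1000 = 303.8 → r_n = 218.7 kN.
R_n = 1 × 141.8 + 2 × 218.7 = 579.2 kN.
Allowable strength R_n/Ω = 579.2 / 2 = 290 kN.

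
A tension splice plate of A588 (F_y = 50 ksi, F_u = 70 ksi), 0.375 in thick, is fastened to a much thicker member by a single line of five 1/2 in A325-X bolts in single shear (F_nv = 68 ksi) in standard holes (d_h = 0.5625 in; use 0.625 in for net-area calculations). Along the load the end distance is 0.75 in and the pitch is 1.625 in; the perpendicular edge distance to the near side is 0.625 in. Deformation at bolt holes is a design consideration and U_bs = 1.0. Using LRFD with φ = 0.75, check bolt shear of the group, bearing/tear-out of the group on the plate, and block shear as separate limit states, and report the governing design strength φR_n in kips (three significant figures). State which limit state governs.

50.1 kips (bolt shear governs)

Bolt shear: A_b = π·0.5²/4 = 0.1963 in²; R_n = 68 × 0.1963 × 5 × 1 = 66.76 kips → 0.75 × 66.76 = 50.1 kips.
Bearing: edge l_c = 0.4688, r_n = 14.77 kips; interior l_c = 1.062, r_n = 31.5 kips; R_n = 14.77 + 4·31.5 = 140.8 kips → 106 kips.
Block shear: A_gv = 2.719, A_nv = 1.664, A_nt = 0.1172 in²; R_n = min(0.6F_uA_nv, 0.6F_yA_gv) + U_bs·F_u·A_nt = 78.09 kips → 58.6 kips.
Bolt shear governs: 50.1 kips.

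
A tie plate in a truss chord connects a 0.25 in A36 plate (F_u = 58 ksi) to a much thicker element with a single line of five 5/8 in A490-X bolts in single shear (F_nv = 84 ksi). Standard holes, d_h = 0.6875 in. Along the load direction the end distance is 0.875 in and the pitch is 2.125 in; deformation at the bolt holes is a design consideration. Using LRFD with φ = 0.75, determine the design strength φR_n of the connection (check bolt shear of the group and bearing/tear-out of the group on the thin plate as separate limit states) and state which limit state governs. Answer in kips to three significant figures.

72.2 kips (bearing governs)

Bolt shear: A_b = π·0.625²/4 = 0.3068 in²; R_n = 84 × 0.3068 × 5 × 1 = 128.9 kips → 0.75 × 128.9 = 96.6 kips.
Bearing (1.2 l_c t F_u ≤ 2.4 d t F_u): upper limit = 2.4·0.625·0.25·58 = 21.75 kips.
  Edge l_c = 0.875 − 0.6875/2 = 0.5312 → r_n = 9.244 kips; interior l_c = 2.125 − 0.6875 = 1.438 → r_n = 21.75 kips.
  R_n,bearing = 1·9.244 + 4·21.75 = 96.24 kips → 0.75 × 96.24 = 72.2 kips.
Bearing governs: 72.2 kips.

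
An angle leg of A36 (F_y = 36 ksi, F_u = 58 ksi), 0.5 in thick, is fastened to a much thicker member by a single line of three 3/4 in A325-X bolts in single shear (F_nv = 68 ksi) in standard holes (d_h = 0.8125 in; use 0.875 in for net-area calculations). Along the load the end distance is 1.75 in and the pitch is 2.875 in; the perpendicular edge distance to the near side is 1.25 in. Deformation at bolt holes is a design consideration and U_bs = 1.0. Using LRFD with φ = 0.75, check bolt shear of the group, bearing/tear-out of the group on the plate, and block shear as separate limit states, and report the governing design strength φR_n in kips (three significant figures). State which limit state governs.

Bolt shear: A_b = π·0.75²/4 = 0.4418 in²; R_n = 68 × 0.4418 × 3 × 1 = 90.12 kips → 0.75 × 90.12 = 67.6 kips.
Bearing: edge l_c = 1.344, r_n = 46.76 kips; interior l_c = 2.062, r_n = 52.2 kips; R_n = 46.76 + 2·52.2 = 151.2 kips → 113 kips.
Block shear: A_gv = 3.75, A_nv = 2.656, A_nt = 0.4062 in²; R_n = min(0.6F_uA_nv, 0.6F_yA_gv) + U_bs·F_u·A_nt = 104.6 kips → 78.4 kips.
Bolt shear governs: 67.6 kips.

67.6 kips (bolt shear governs)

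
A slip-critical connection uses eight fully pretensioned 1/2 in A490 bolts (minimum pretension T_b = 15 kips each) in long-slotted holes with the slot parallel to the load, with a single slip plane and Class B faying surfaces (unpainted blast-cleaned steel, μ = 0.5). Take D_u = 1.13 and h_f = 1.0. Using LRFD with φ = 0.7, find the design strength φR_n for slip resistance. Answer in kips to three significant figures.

R_n = μ · D_u · h_f · T_b · n_s · n_b = 0.5 × 1.13 × 1.0 × 15 × 1 × 8 = 67.8 kips.
Design strength φR_n = 0.7 × 67.8 = 47.5 kips.

47.5 kips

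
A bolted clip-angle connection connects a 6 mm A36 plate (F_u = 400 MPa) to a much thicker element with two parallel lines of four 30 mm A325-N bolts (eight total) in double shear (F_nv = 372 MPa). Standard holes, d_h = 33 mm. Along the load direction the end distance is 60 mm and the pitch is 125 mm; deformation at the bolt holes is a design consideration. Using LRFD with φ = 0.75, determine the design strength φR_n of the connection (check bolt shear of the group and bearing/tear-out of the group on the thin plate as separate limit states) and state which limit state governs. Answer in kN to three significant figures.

Bolt shear: A_b = π·30²/4 = 706.9 mm²; R_n = 372 × 706.9 × 8 × 2 / 1000 = 4207 kN → 0.75 × 4207 = 3160 kN.
Bearing (1.2 l_c t F_u ≤ 2.4 d t F_u): upper limit = 2.4·30·6·400 / 1000 = 172.8 kN.
  Edge l_c = 60 − 33/2 = 43.5 → r_n = 125.3 kN; interior l_c = 125 − 33 = 92 → r_n = 172.8 kN.
  R_n,bearing = 2·125.3 + 6·172.8 = 1287 kN → 0.75 × 1287 = 966 kN.
Bearing governs: 966 kN.

966 kN (bearing governs)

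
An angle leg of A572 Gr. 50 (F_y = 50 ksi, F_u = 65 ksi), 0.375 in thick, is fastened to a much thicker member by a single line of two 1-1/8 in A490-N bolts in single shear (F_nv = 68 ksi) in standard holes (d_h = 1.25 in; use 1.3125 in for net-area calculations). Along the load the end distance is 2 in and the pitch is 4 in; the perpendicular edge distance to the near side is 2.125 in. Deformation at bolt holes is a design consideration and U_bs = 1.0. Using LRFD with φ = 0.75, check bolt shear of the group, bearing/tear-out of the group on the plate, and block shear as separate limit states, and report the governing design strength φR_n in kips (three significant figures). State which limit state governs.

Bolt shear: A_b = π·1.125²/4 = 0.994 in²; R_n = 68 × 0.994 × 2 × 1 = 135.2 kips → 0.75 × 135.2 = 101 kips.
Bearing: edge l_c = 1.375, r_n = 40.22 kips; interior l_c = 2.75, r_n = 65.81 kips; R_n = 40.22 + 1·65.81 = 106 kips → 79.5 kips.
Block shear: A_gv = 2.25, A_nv = 1.512, A_nt = 0.5508 in²; R_n = min(0.6F_uA_nv, 0.6F_yA_gv) + U_bs·F_u·A_nt = 94.76 kips → 71.1 kips.
Block shear governs: 71.1 kips.

71.1 kips (block shear governs)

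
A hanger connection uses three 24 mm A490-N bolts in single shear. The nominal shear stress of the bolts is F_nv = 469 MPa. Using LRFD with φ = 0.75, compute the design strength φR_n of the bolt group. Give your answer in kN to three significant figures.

A_b = π × 24² / 4 = 452.4 mm².
R_n = F_nv · A_b · n · n_s = 469 × 452.4 × 3 × 1 / 1000 = 636.5 kN.
Design strength φR_n = 0.75 × 636.5 = 477 kN.

477 kN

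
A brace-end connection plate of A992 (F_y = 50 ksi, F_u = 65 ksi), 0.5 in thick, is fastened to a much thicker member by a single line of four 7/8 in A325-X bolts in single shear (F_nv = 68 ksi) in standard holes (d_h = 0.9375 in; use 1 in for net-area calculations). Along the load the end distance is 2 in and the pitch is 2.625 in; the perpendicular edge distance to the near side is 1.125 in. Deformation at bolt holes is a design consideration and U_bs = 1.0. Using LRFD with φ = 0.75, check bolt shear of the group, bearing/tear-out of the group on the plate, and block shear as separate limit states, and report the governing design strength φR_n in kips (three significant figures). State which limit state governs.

108 kips (block shear governs)

Bolt shear: A_b = π·0.875²/4 = 0.6013 in²; R_n = 68 × 0.6013 × 4 × 1 = 163.6 kips → 0.75 × 163.6 = 123 kips.
Bearing: edge l_c = 1.531, r_n = 59.72 kips; interior l_c = 1.688, r_n = 65.81 kips; R_n = 59.72 + 3·65.81 = 257.2 kips → 193 kips.
Block shear: A_gv = 4.938, A_nv = 3.188, A_nt = 0.3125 in²; R_n = min(0.6F_uA_nv, 0.6F_yA_gv) + U_bs·F_u·A_nt = 144.6 kips → 108 kips.
Block shear governs: 108 kips.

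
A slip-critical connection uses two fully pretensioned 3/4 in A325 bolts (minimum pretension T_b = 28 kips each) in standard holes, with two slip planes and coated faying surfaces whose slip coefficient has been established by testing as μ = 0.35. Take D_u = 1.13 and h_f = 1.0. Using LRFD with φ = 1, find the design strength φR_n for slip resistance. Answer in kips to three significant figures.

44.3 kips

R_n = μ · D_u · h_f · T_b · n_s · n_b = 0.35 × 1.13 × 1.0 × 28 × 2 × 2 = 44.3 kips.
Design strength φR_n = 1 × 44.3 = 44.3 kips.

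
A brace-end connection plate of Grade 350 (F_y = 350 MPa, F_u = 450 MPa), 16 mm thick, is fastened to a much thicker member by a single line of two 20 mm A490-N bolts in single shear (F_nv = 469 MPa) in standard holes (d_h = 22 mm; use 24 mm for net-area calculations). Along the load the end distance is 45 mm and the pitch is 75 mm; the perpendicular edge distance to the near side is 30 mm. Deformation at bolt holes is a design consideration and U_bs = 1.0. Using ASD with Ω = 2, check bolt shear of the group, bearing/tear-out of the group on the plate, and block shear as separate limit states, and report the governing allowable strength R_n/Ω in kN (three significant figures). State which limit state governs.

147 kN (bolt shear governs)

Bolt shear: A_b = π·20²/4 = 314.2 mm²; R_n = 469 × 314.2 × 2 × 1 / 1000 = 294.7 kN → 294.7 / 2 = 147 kN.
Bearing: edge l_c = 34, r_n = 293.8 kN; interior l_c = 53, r_n = 345.6 kN; R_n = 293.8 + 1·345.6 = 639.4 kN → 320 kN.
Block shear: A_gv = 1920, A_nv = 1344, A_nt = 288 mm²; R_n = min(0.6F_uA_nv, 0.6F_yA_gv) + U_bs·F_u·A_nt = 492.5 kN → 246 kN.
Bolt shear governs: 147 kN.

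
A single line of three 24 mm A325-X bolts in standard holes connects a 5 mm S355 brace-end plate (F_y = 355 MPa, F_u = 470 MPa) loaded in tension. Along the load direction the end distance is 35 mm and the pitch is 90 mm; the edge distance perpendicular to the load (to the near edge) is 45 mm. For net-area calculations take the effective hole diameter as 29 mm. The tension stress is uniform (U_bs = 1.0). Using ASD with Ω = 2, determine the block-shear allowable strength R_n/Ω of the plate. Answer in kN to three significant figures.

136 kN

Shear plane L_v = 35 + 2·90 = 215 mm; A_gv = 215 × 5 = 1075 mm².
A_nv = (215 − 2.5·29) × 5 = 712.5 mm².
A_nt = (45 − 0.5·29) × 5 = 152.5 mm².
0.6 F_u A_nv = 200.9 kN; 0.6 F_y A_gv = 229 kN → shear rupture governs the shear term.
R_n = 200.9 + 1.0 × 470 × 152.5 / 1000 = 272.6 kN.
Allowable strength R_n/Ω = 272.6 / 2 = 136 kN.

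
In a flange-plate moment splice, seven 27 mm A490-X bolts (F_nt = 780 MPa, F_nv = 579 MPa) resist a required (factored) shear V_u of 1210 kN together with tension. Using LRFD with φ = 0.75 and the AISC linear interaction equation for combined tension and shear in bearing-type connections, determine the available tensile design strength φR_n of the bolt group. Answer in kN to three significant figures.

A_b = π·27²/4 = 572.6 mm²; f_rv = 1210 × 1000 / (7 × 572.6) = 301.9 MPa.
F'_nt = 1.3 F_nt − (F_nt / φF_nv) f_rv = 1.3·780 − (780/(0.75·579))·301.9 = 471.7 MPa, capped at F_nt → F'_nt = 471.7 MPa.
R_n = F'_nt · A_b · n = 471.7 × 572.6 × 7 / 1000 = 1891 kN.
Design strength φR_n = 0.75 × 1891 = 1420 kN.

1420 kN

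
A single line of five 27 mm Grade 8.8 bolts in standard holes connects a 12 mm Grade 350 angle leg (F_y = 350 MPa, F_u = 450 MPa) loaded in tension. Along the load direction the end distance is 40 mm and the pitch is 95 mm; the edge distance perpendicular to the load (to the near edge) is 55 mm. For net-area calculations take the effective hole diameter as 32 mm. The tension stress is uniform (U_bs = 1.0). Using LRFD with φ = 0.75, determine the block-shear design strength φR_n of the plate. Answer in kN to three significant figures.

Shear plane L_v = 40 + 4·95 = 420 mm; A_gv = 420 × 12 = 5040 mm².
A_nv = (420 − 4.5·32) × 12 = 3312 mm².
A_nt = (55 − 0.5·32) × 12 = 468 mm².
0.6 F_u A_nv = 894.2 kN; 0.6 F_y A_gv = 1058 kN → shear rupture governs the shear term.
R_n = 894.2 + 1.0 × 450 × 468 / 1000 = 1105 kN.
Design strength φR_n = 0.75 × 1105 = 829 kN.

829 kN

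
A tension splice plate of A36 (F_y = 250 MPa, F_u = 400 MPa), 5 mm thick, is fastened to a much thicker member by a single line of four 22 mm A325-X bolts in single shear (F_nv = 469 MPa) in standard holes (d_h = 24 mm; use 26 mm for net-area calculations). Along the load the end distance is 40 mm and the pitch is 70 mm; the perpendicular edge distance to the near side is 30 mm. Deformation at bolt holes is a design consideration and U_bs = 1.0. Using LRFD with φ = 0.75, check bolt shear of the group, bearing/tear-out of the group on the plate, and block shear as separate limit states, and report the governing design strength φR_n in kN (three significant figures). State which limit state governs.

Bolt shear: A_b = π·22²/4 = 380.1 mm²; R_n = 469 × 380.1 × 4 × 1 / 1000 = 713.1 kN → 0.75 × 713.1 = 535 kN.
Bearing: edge l_c = 28, r_n = 67.2 kN; interior l_c = 46, r_n = 105.6 kN; R_n = 67.2 + 3·105.6 = 384 kN → 288 kN.
Block shear: A_gv = 1250, A_nv = 795, A_nt = 85 mm²; R_n = min(0.6F_uA_nv, 0.6F_yA_gv) + U_bs·F_u·A_nt = 221.5 kN → 166 kN.
Block shear governs: 166 kN.

166 kN (block shear governs)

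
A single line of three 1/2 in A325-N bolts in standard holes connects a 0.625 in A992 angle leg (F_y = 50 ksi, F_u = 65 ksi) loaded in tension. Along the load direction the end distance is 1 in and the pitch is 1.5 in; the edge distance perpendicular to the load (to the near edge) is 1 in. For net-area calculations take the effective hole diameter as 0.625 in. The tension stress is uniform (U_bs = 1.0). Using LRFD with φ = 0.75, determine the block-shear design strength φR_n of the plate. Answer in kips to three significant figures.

65.5 kips

Shear plane L_v = 1 + 2·1.5 = 4 in; A_gv = 4 × 0.625 = 2.5 in².
A_nv = (4 − 2.5·0.625) × 0.625 = 1.523 in².
A_nt = (1 − 0.5·0.625) × 0.625 = 0.4297 in².
0.6 F_u A_nv = 59.41 kips; 0.6 F_y A_gv = 75 kips → shear rupture governs the shear term.
R_n = 59.41 + 1.0 × 65 × 0.4297 = 87.34 kips.
Design strength φR_n = 0.75 × 87.34 = 65.5 kips.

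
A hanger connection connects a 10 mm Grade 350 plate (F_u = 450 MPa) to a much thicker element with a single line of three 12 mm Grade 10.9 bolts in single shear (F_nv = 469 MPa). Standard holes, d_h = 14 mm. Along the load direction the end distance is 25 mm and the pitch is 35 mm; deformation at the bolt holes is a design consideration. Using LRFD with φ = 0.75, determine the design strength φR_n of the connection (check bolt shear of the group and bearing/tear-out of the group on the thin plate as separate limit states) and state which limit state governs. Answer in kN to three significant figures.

119 kN (bolt shear governs)

Bolt shear: A_b = π·12²/4 = 113.1 mm²; R_n = 469 × 113.1 × 3 × 1 / 1000 = 159.1 kN → 0.75 × 159.1 = 119 kN.
Bearing (1.2 l_c t F_u ≤ 2.4 d t F_u): upper limit = 2.4·12·10·450 / 1000 = 129.6 kN.
  Edge l_c = 25 − 14/2 = 18 → r_n = 97.2 kN; interior l_c = 35 − 14 = 21 → r_n = 113.4 kN.
  R_n,bearing = 1·97.2 + 2·113.4 = 324 kN → 0.75 × 324 = 243 kN.
Bolt shear governs: 119 kN.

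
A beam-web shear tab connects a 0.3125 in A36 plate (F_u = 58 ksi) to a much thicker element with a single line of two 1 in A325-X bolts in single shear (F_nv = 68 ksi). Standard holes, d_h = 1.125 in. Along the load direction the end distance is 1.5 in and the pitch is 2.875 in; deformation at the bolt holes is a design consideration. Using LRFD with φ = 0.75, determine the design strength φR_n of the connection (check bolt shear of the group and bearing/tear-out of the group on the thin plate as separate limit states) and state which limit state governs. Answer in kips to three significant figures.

Bolt shear: A_b = π·1²/4 = 0.7854 in²; R_n = 68 × 0.7854 × 2 × 1 = 106.8 kips → 0.75 × 106.8 = 80.1 kips.
Bearing (1.2 l_c t F_u ≤ 2.4 d t F_u): upper limit = 2.4·1·0.3125·58 = 43.5 kips.
  Edge l_c = 1.5 − 1.125/2 = 0.9375 → r_n = 20.39 kips; interior l_c = 2.875 − 1.125 = 1.75 → r_n = 38.06 kips.
  R_n,bearing = 1·20.39 + 1·38.06 = 58.45 kips → 0.75 × 58.45 = 43.8 kips.
Bearing governs: 43.8 kips.

43.8 kips (bearing governs)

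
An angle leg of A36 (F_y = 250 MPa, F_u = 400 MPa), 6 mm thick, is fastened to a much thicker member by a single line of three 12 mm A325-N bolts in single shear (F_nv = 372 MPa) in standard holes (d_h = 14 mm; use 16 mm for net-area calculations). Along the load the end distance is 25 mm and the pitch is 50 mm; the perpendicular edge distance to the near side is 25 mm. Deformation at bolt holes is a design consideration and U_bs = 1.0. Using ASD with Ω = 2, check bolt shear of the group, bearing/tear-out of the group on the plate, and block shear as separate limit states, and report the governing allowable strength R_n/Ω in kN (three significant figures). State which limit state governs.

Bolt shear: A_b = π·12²/4 = 113.1 mm²; R_n = 372 × 113.1 × 3 × 1 / 1000 = 126.2 kN → 126.2 / 2 = 63.1 kN.
Bearing: edge l_c = 18, r_n = 51.84 kN; interior l_c = 36, r_n = 69.12 kN; R_n = 51.84 + 2·69.12 = 190.1 kN → 95 kN.
Block shear: A_gv = 750, A_nv = 510, A_nt = 102 mm²; R_n = min(0.6F_uA_nv, 0.6F_yA_gv) + U_bs·F_u·A_nt = 153.3 kN → 76.7 kN.
Bolt shear governs: 63.1 kN.

63.1 kN (bolt shear governs)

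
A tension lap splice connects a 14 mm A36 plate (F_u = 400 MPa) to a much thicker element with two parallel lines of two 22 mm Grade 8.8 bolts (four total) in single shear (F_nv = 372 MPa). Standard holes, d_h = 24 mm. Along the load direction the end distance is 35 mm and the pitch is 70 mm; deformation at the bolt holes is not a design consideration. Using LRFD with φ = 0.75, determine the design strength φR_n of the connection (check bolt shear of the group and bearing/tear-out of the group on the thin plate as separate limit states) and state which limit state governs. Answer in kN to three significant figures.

Bolt shear: A_b = π·22²/4 = 380.1 mm²; R_n = 372 × 380.1 × 4 × 1 / 1000 = 565.6 kN → 0.75 × 565.6 = 424 kN.
Bearing (1.5 l_c t F_u ≤ 3.0 d t F_u): upper limit = 3.0·22·14·400 / 1000 = 369.6 kN.
  Edge l_c = 35 − 24/2 = 23 → r_n = 193.2 kN; interior l_c = 70 − 24 = 46 → r_n = 369.6 kN.
  R_n,bearing = 2·193.2 + 2·369.6 = 1126 kN → 0.75 × 1126 = 844 kN.
Bolt shear governs: 424 kN.

424 kN (bolt shear governs)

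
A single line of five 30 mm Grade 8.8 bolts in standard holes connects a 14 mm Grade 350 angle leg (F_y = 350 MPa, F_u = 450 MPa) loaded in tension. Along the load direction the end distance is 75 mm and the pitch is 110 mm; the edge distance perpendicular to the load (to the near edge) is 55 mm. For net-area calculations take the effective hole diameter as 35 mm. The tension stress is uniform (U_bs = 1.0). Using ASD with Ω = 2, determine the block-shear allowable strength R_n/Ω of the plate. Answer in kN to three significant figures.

794 kN

Shear plane L_v = 75 + 4·110 = 515 mm; A_gv = 515 × 14 = 7210 mm².
A_nv = (515 − 4.5·35) × 14 = 5005 mm².
A_nt = (55 − 0.5·35) × 14 = 525 mm².
0.6 F_u A_nv = 1351 kN; 0.6 F_y A_gv = 1514 kN → shear rupture governs the shear term.
R_n = 1351 + 1.0 × 450 × 525 / 1000 = 1588 kN.
Allowable strength R_n/Ω = 1588 / 2 = 794 kN.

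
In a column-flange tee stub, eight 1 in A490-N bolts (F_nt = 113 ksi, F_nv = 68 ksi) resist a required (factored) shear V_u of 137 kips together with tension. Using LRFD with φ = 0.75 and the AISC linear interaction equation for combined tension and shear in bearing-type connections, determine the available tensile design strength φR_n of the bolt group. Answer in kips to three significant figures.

A_b = π·1²/4 = 0.7854 in²; f_rv = 137 / (8 × 0.7854) = 21.8 ksi.
F'_nt = 1.3 F_nt − (F_nt / φF_nv) f_rv = 1.3·113 − (113/(0.75·68))·21.8 = 98.59 ksi, capped at F_nt → F'_nt = 98.59 ksi.
R_n = F'_nt · A_b · n = 98.59 × 0.7854 × 8 = 619.5 kips.
Design strength φR_n = 0.75 × 619.5 = 465 kips.

465 kips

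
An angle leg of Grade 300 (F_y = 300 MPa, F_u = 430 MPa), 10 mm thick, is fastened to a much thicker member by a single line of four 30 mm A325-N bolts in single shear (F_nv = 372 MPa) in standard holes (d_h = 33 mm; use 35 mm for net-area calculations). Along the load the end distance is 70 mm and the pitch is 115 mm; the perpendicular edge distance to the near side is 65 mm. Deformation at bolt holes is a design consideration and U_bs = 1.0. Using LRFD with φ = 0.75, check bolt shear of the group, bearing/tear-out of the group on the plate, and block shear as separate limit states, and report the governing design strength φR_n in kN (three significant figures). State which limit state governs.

713 kN (block shear governs)

Bolt shear: A_b = π·30²/4 = 706.9 mm²; R_n = 372 × 706.9 × 4 × 1 / 1000 = 1052 kN → 0.75 × 1052 = 789 kN.
Bearing: edge l_c = 53.5, r_n = 276.1 kN; interior l_c = 82, r_n = 309.6 kN; R_n = 276.1 + 3·309.6 = 1205 kN → 904 kN.
Block shear: A_gv = 4150, A_nv = 2925, A_nt = 475 mm²; R_n = min(0.6F_uA_nv, 0.6F_yA_gv) + U_bs·F_u·A_nt = 951.2 kN → 713 kN.
Block shear governs: 713 kN.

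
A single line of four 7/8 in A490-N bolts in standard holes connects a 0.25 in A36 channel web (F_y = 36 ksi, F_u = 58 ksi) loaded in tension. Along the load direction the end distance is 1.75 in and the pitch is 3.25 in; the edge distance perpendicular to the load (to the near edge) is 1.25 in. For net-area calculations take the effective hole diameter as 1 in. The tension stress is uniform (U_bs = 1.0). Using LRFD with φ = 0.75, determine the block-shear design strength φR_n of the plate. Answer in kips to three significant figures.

54.7 kips

Shear plane L_v = 1.75 + 3·3.25 = 11.5 in; A_gv = 11.5 × 0.25 = 2.875 in².
A_nv = (11.5 − 3.5·1) × 0.25 = 2 in².
A_nt = (1.25 − 0.5·1) × 0.25 = 0.1875 in².
0.6 F_u A_nv = 69.6 kips; 0.6 F_y A_gv = 62.1 kips → shear yielding governs the shear term.
R_n = 62.1 + 1.0 × 58 × 0.1875 = 72.97 kips.
Design strength φR_n = 0.75 × 72.97 = 54.7 kips.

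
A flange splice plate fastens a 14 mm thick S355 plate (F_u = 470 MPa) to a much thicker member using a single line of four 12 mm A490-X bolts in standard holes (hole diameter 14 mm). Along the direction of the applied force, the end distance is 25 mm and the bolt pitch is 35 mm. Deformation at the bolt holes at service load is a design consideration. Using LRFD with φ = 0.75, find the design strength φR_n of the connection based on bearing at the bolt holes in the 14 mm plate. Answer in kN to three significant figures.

Per bolt r_n = 1.2 l_c t F_u ≤ 2.4 d t F_u; upper limit = 2.4 × 12 × 14 × 470 / 1000 = 189.5 kN.
Edge bolt: l_c = 25 − 14/2 = 18 mm → 1.2 × 18 × 14 × 470 / 1000 = 142.1 → r_n = 142.1 kN.
Interior bolts: l_c = 35 − 14 = 21 mm → 1.2 × 21 × 14 × 470 / 1000 = 165.8 → r_n = 165.8 kN.
R_n = 1 × 142.1 + 3 × 165.8 = 639.6 kN.
Design strength φR_n = 0.75 × 639.6 = 480 kN.

480 kN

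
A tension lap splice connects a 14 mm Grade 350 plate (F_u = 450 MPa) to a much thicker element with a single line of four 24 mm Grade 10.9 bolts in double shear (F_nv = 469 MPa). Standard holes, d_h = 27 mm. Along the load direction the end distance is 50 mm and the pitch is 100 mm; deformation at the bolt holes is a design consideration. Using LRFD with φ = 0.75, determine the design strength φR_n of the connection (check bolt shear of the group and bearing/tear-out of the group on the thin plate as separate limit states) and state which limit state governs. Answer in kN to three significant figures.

1020 kN (bearing governs)

Bolt shear: A_b = π·24²/4 = 452.4 mm²; R_n = 469 × 452.4 × 4 × 2 / 1000 = 1697 kN → 0.75 × 1697 = 1270 kN.
Bearing (1.2 l_c t F_u ≤ 2.4 d t F_u): upper limit = 2.4·24·14·450 / 1000 = 362.9 kN.
  Edge l_c = 50 − 27/2 = 36.5 → r_n = 275.9 kN; interior l_c = 100 − 27 = 73 → r_n = 362.9 kN.
  R_n,bearing = 1·275.9 + 3·362.9 = 1365 kN → 0.75 × 1365 = 1020 kN.
Bearing governs: 1020 kN.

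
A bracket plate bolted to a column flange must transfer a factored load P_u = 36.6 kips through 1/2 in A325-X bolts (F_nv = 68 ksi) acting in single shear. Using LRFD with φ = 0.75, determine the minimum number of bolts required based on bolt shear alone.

A_b = π·0.5²/4 = 0.1963 in².
Per-bolt design strength φR_n = 0.75 × 68 × 0.1963 × 1 = 10.01 kips.
n ≥ 36.6 / 10.01 = 3.655 → use 4 bolts.

4 bolts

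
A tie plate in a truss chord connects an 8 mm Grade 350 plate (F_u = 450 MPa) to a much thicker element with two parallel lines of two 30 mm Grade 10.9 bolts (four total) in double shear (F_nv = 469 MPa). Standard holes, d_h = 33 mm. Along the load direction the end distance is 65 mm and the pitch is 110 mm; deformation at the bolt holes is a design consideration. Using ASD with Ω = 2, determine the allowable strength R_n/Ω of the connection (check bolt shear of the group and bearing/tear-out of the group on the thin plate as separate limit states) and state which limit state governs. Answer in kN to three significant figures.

Bolt shear: A_b = π·30²/4 = 706.9 mm²; R_n = 469 × 706.9 × 4 × 2 / 1000 = 2652 kN → 2652 / 2 = 1330 kN.
Bearing (1.2 l_c t F_u ≤ 2.4 d t F_u): upper limit = 2.4·30·8·450 / 1000 = 259.2 kN.
  Edge l_c = 65 − 33/2 = 48.5 → r_n = 209.5 kN; interior l_c = 110 − 33 = 77 → r_n = 259.2 kN.
  R_n,bearing = 2·209.5 + 2·259.2 = 937.4 kN → 937.4 / 2 = 469 kN.
Bearing governs: 469 kN.

469 kN (bearing governs)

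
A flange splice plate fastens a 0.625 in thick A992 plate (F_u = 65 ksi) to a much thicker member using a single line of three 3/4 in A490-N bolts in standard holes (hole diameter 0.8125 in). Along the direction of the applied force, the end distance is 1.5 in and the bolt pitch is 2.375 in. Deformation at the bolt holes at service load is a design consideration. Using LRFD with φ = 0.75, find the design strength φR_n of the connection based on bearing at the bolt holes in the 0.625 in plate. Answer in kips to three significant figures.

Per bolt r_n = 1.2 l_c t F_u ≤ 2.4 d t F_u; upper limit = 2.4 × 0.75 × 0.625 × 65 = 73.12 kips.
Edge bolt: l_c = 1.5 − 0.8125/2 = 1.094 in → 1.2 × 1.094 × 0.625 × 65 = 53.32 → r_n = 53.32 kips.
Interior bolts: l_c = 2.375 − 0.8125 = 1.562 in → 1.2 × 1.562 × 0.625 × 65 = 76.17 → r_n = 73.12 kips.
R_n = 1 × 53.32 + 2 × 73.12 = 199.6 kips.
Design strength φR_n = 0.75 × 199.6 = 150 kips.

150 kips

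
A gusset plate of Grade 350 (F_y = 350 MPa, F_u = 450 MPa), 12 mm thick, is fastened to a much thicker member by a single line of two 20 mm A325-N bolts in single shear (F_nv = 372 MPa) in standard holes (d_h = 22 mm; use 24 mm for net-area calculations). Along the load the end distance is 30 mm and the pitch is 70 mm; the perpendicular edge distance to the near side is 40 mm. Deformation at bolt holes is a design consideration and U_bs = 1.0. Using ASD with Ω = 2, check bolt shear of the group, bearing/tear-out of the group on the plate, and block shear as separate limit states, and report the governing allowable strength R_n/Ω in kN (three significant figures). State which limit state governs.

117 kN (bolt shear governs)

Bolt shear: A_b = π·20²/4 = 314.2 mm²; R_n = 372 × 314.2 × 2 × 1 / 1000 = 233.7 kN → 233.7 / 2 = 117 kN.
Bearing: edge l_c = 19, r_n = 123.1 kN; interior l_c = 48, r_n = 259.2 kN; R_n = 123.1 + 1·259.2 = 382.3 kN → 191 kN.
Block shear: A_gv = 1200, A_nv = 768, A_nt = 336 mm²; R_n = min(0.6F_uA_nv, 0.6F_yA_gv) + U_bs·F_u·A_nt = 358.6 kN → 179 kN.
Bolt shear governs: 117 kN.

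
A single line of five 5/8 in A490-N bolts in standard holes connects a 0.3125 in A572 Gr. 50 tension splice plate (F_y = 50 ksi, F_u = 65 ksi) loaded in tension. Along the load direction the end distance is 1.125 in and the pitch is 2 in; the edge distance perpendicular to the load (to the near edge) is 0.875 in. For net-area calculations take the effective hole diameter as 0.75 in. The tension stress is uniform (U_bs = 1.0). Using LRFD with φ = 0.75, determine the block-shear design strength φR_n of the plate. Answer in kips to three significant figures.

Shear plane L_v = 1.125 + 4·2 = 9.125 in; A_gv = 9.125 × 0.3125 = 2.852 in².
A_nv = (9.125 − 4.5·0.75) × 0.3125 = 1.797 in².
A_nt = (0.875 − 0.5·0.75) × 0.3125 = 0.1562 in².
0.6 F_u A_nv = 70.08 kips; 0.6 F_y A_gv = 85.55 kips → shear rupture governs the shear term.
R_n = 70.08 + 1.0 × 65 × 0.1562 = 80.23 kips.
Design strength φR_n = 0.75 × 80.23 = 60.2 kips.

60.2 kips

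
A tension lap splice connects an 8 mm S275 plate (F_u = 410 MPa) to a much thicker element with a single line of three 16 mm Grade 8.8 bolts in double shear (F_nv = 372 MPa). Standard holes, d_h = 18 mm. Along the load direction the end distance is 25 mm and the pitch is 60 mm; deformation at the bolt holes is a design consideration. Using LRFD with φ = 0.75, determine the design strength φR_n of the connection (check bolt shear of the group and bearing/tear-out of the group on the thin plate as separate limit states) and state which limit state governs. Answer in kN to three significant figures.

236 kN (bearing governs)

Bolt shear: A_b = π·16²/4 = 201.1 mm²; R_n = 372 × 201.1 × 3 × 2 / 1000 = 448.8 kN → 0.75 × 448.8 = 337 kN.
Bearing (1.2 l_c t F_u ≤ 2.4 d t F_u): upper limit = 2.4·16·8·410 / 1000 = 126 kN.
  Edge l_c = 25 − 18/2 = 16 → r_n = 62.98 kN; interior l_c = 60 − 18 = 42 → r_n = 126 kN.
  R_n,bearing = 1·62.98 + 2·126 = 314.9 kN → 0.75 × 314.9 = 236 kN.
Bearing governs: 236 kN.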